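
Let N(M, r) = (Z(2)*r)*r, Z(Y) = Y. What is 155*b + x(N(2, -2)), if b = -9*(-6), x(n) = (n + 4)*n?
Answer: 8466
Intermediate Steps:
N(M, r) = 2*r² (N(M, r) = (2*r)*r = 2*r²)
x(n) = n*(4 + n) (x(n) = (4 + n)*n = n*(4 + n))
b = 54
155*b + x(N(2, -2)) = 155*54 + (2*(-2)²)*(4 + 2*(-2)²) = 8370 + (2*4)*(4 + 2*4) = 8370 + 8*(4 + 8) = 8370 + 8*12 = 8370 + 96 = 8466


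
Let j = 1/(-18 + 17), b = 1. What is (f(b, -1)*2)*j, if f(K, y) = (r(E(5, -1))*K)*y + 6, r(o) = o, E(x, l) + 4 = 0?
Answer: -20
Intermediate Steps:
E(x, l) = -4 (E(x, l) = -4 + 0 = -4)
f(K, y) = 6 - 4*K*y (f(K, y) = (-4*K)*y + 6 = -4*K*y + 6 = 6 - 4*K*y)
j = -1 (j = 1/(-1) = -1)
(f(b, -1)*2)*j = ((6 - 4*1*(-1))*2)*(-1) = ((6 + 4)*2)*(-1) = (10*2)*(-1) = 20*(-1) = -20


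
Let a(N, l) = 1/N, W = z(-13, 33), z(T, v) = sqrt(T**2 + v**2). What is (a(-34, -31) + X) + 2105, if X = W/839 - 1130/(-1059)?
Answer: 75829991/36006 + sqrt(1258)/839 ≈ 2106.1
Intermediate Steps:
W = sqrt(1258) (W = sqrt((-13)**2 + 33**2) = sqrt(169 + 1089) = sqrt(1258) ≈ 35.468)
X = 1130/1059 + sqrt(1258)/839 (X = sqrt(1258)/839 - 1130/(-1059) = sqrt(1258)*(1/839) - 1130*(-1/1059) = sqrt(1258)/839 + 1130/1059 = 1130/1059 + sqrt(1258)/839 ≈ 1.1093)
(a(-34, -31) + X) + 2105 = (1/(-34) + (1130/1059 + sqrt(1258)/839)) + 2105 = (-1/34 + (1130/1059 + sqrt(1258)/839)) + 2105 = (37361/36006 + sqrt(1258)/839) + 2105 = 75829991/36006 + sqrt(1258)/839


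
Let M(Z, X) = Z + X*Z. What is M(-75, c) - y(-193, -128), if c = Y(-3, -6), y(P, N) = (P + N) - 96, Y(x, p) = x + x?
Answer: 792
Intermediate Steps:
Y(x, p) = 2*x
y(P, N) = -96 + N + P (y(P, N) = (N + P) - 96 = -96 + N + P)
c = -6 (c = 2*(-3) = -6)
M(-75, c) - y(-193, -128) = -75*(1 - 6) - (-96 - 128 - 193) = -75*(-5) - 1*(-417) = 375 + 417 = 792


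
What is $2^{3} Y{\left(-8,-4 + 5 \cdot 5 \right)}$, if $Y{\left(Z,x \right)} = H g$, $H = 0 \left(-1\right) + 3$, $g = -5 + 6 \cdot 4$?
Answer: $456$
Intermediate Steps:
$g = 19$ ($g = -5 + 24 = 19$)
$H = 3$ ($H = 0 + 3 = 3$)
$Y{\left(Z,x \right)} = 57$ ($Y{\left(Z,x \right)} = 3 \cdot 19 = 57$)
$2^{3} Y{\left(-8,-4 + 5 \cdot 5 \right)} = 2^{3} \cdot 57 = 8 \cdot 57 = 456$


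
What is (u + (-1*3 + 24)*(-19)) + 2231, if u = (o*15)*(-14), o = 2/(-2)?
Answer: 2042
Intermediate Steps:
o = -1 (o = 2*(-½) = -1)
u = 210 (u = -1*15*(-14) = -15*(-14) = 210)
(u + (-1*3 + 24)*(-19)) + 2231 = (210 + (-1*3 + 24)*(-19)) + 2231 = (210 + (-3 + 24)*(-19)) + 2231 = (210 + 21*(-19)) + 2231 = (210 - 399) + 2231 = -189 + 2231 = 2042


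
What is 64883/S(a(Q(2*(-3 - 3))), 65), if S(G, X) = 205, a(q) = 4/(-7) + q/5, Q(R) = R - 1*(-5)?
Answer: 64883/205 ≈ 316.50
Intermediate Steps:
Q(R) = 5 + R (Q(R) = R + 5 = 5 + R)
a(q) = -4/7 + q/5 (a(q) = 4*(-⅐) + q*(⅕) = -4/7 + q/5)
64883/S(a(Q(2*(-3 - 3))), 65) = 64883/205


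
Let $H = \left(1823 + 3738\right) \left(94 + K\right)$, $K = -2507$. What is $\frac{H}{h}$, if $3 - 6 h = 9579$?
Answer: $\frac{706247}{84} \approx 8407.7$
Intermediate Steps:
$h = -1596$ ($h = \frac{1}{2} - \frac{3193}{2} = -1596$)
$H = -13418693$ ($H = \left(1823 + 3738\right) \left(94 - 2507\right) = 5561 \left(-2413\right) = -13418693$)
$\frac{H}{h} = - \frac{13418693}{-1596} = \left(-13418693\right) \left(- \frac{1}{1596}\right) = \frac{706247}{84}$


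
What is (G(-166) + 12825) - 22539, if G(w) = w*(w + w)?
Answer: 45398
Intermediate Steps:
G(w) = 2*w**2 (G(w) = w*(2*w) = 2*w**2)
(G(-166) + 12825) - 22539 = (2*(-166)**2 + 12825) - 22539 = (2*27556 + 12825) - 22539 = (55112 + 12825) - 22539 = 67937 - 22539 = 45398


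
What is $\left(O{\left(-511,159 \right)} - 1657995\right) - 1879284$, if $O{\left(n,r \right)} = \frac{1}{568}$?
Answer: $- \frac{2009174471}{568} \approx -3.5373 \cdot 10^{6}$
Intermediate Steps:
$O{\left(n,r \right)} = \frac{1}{568}$
$\left(O{\left(-511,159 \right)} - 1657995\right) - 1879284 = \left(\frac{1}{568} - 1657995\right) - 1879284 = - \frac{941741159}{568} - 1879284 = - \frac{2009174471}{568}$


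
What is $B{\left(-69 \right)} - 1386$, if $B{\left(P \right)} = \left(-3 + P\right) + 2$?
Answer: $-1456$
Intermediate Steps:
$B{\left(P \right)} = -1 + P$
$B{\left(-69 \right)} - 1386 = \left(-1 - 69\right) - 1386 = -70 - 1386 = -1456$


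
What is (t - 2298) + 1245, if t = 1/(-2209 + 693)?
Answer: -1596349/1516 ≈ -1053.0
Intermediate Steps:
t = -1/1516 (t = 1/(-1516) = -1/1516 ≈ -0.00065963)
(t - 2298) + 1245 = (-1/1516 - 2298) + 1245 = -3483769/1516 + 1245 = -1596349/1516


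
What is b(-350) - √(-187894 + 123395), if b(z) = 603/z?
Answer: -603/350 - I*√64499 ≈ -1.7229 - 253.97*I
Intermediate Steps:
b(-350) - √(-187894 + 123395) = 603/(-350) - √(-187894 + 123395) = 603*(-1/350) - √(-64499) = -603/350 - I*√64499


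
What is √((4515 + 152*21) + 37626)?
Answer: 3*√5037 ≈ 212.92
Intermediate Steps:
√((4515 + 152*21) + 37626) = √((4515 + 3192) + 37626) = √(7707 + 37626) = √45333 = 3*√5037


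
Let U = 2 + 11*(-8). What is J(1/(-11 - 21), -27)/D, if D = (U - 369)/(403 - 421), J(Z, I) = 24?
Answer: 432/455 ≈ 0.94945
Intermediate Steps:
U = -86 (U = 2 - 88 = -86)
D = 455/18 (D = (-86 - 369)/(403 - 421) = -455/(-18) = -455*(-1/18) = 455/18 ≈ 25.278)
J(1/(-11 - 21), -27)/D = 24/(455/18) = 24*(18/455) = 432/455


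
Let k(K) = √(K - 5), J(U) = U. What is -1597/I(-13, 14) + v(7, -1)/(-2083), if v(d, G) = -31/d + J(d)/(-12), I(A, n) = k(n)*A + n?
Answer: 279440809/4374300 ≈ 63.882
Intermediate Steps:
k(K) = √(-5 + K)
I(A, n) = n + A*√(-5 + n) (I(A, n) = √(-5 + n)*A + n = A*√(-5 + n) + n = n + A*√(-5 + n))
v(d, G) = -31/d - d/12 (v(d, G) = -31/d + d/(-12) = -31/d + d*(-1/12) = -31/d - d/12)
-1597/I(-13, 14) + v(7, -1)/(-2083) = -1597/(14 - 13*√(-5 + 14)) + (-31/7 - 1/12*7)/(-2083) = -1597/(14 - 13*√9) + (-31*⅐ - 7/12)*(-1/2083) = -1597/(14 - 13*3) + (-31/7 - 7/12)*(-1/2083) = -1597/(14 - 39) - 421/84*(-1/2083) = -1597/(-25) + 421/174972 = -1597*(-1/25) + 421/174972 = 1597/25 + 421/174972 = 279440809/4374300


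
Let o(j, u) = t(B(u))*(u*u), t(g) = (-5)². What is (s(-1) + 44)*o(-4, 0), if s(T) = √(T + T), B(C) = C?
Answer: 0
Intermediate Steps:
s(T) = √2*√T (s(T) = √(2*T) = √2*√T)
t(g) = 25
o(j, u) = 25*u² (o(j, u) = 25*(u*u) = 25*u²)
(s(-1) + 44)*o(-4, 0) = (√2*√(-1) + 44)*(25*0²) = (√2*I + 44)*(25*0) = (I*√2 + 44)*0 = (44 + I*√2)*0 = 0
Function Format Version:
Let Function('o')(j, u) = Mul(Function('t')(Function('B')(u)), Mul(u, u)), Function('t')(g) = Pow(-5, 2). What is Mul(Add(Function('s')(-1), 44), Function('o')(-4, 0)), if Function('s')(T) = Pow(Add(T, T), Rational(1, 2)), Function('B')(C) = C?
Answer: 0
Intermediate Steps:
Function('s')(T) = Mul(Pow(2, Rational(1, 2)), Pow(T, Rational(1, 2))) (Function('s')(T) = Pow(Mul(2, T), Rational(1, 2)) = Mul(Pow(2, Rational(1, 2)), Pow(T, Rational(1, 2))))
Function('t')(g) = 25
Function('o')(j, u) = Mul(25, Pow(u, 2)) (Function('o')(j, u) = Mul(25, Mul(u, u)) = Mul(25, Pow(u, 2)))
Mul(Add(Function('s')(-1), 44), Function('o')(-4, 0)) = Mul(Add(Mul(Pow(2, Rational(1, 2)), Pow(-1, Rational(1, 2))), 44), Mul(25, Pow(0, 2))) = Mul(Add(Mul(Pow(2, Rational(1, 2)), I), 44), Mul(25, 0)) = Mul(Add(Mul(I, Pow(2, Rational(1, 2))), 44), 0) = Mul(Add(44, Mul(I, Pow(2, Rational(1, 2)))), 0) = 0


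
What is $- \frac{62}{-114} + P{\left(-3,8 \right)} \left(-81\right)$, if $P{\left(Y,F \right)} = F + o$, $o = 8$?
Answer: $- \frac{73841}{57} \approx -1295.5$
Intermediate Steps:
$P{\left(Y,F \right)} = 8 + F$ ($P{\left(Y,F \right)} = F + 8 = 8 + F$)
$- \frac{62}{-114} + P{\left(-3,8 \right)} \left(-81\right) = - \frac{62}{-114} + \left(8 + 8\right) \left(-81\right) = \left(-62\right) \left(- \frac{1}{114}\right) + 16 \left(-81\right) = \frac{31}{57} - 1296 = - \frac{73841}{57}$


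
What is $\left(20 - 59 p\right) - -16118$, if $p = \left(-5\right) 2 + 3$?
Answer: $16551$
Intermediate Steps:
$p = -7$ ($p = -10 + 3 = -7$)
$\left(20 - 59 p\right) - -16118 = \left(20 - -413\right) - -16118 = \left(20 + 413\right) + 16118 = 433 + 16118 = 16551$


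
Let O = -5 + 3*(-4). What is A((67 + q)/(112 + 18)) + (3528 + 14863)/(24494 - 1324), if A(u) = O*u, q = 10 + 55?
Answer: -992053/60242 ≈ -16.468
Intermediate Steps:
q = 65
O = -17 (O = -5 - 12 = -17)
A(u) = -17*u
A((67 + q)/(112 + 18)) + (3528 + 14863)/(24494 - 1324) = -17*(67 + 65)/(112 + 18) + (3528 + 14863)/(24494 - 1324) = -2244/130 + 18391/23170 = -2244/130 + 18391*(1/23170) = -17*66/65 + 18391/23170 = -1122/65 + 18391/23170 = -992053/60242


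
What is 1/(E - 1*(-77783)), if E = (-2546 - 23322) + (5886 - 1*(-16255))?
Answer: 1/74056 ≈ 1.3503e-5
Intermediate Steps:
E = -3727 (E = -25868 + (5886 + 16255) = -25868 + 22141 = -3727)
1/(E - 1*(-77783)) = 1/(-3727 - 1*(-77783)) = 1/(-3727 + 77783) = 1/74056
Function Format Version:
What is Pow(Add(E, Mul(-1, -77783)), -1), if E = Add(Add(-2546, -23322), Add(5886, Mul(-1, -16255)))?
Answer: Rational(1, 74056) ≈ 1.3503e-5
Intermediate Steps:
E = -3727 (E = Add(-25868, Add(5886, 16255)) = Add(-25868, 22141) = -3727)
Pow(Add(E, Mul(-1, -77783)), -1) = Pow(Add(-3727, Mul(-1, -77783)), -1) = Pow(Add(-3727, 77783), -1) = Pow(74056, -1) = Rational(1, 74056)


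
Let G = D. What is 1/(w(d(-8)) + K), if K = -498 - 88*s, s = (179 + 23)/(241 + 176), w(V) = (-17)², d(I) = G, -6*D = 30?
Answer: -417/104929 ≈ -0.0039741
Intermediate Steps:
D = -5 (D = -⅙*30 = -5)
G = -5
d(I) = -5
w(V) = 289
s = 202/417 ≈ 0.48441
K = -225442/417 (K = -498 - 88*202/417 = -498 - 17776/417 = -225442/417 ≈ -540.63)
1/(w(d(-8)) + K) = 1/(289 - 225442/417) = 1/(-104929/417) = -417/104929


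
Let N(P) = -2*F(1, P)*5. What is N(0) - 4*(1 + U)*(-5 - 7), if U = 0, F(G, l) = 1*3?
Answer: 18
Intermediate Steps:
F(G, l) = 3
N(P) = -30 (N(P) = -2*3*5 = -6*5 = -30)
N(0) - 4*(1 + U)*(-5 - 7) = -30 - 4*(1 + 0)*(-5 - 7) = -30 - 4*(-12) = -30 + 48 = 18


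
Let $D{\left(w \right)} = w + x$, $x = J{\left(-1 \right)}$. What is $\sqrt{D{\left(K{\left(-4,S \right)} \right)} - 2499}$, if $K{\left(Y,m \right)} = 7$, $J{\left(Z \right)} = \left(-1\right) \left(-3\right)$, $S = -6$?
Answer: $i \sqrt{2489} \approx 49.89 i$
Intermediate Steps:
$J{\left(Z \right)} = 3$
$x = 3$
$D{\left(w \right)} = 3 + w$ ($D{\left(w \right)} = w + 3 = 3 + w$)
$\sqrt{D{\left(K{\left(-4,S \right)} \right)} - 2499} = \sqrt{\left(3 + 7\right) - 2499} = \sqrt{10 - 2499} = \sqrt{-2489} = i \sqrt{2489}$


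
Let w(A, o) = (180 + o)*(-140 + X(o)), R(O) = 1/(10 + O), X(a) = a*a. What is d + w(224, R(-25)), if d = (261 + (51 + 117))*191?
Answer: 191528324/3375 ≈ 56749.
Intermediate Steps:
X(a) = a**2
w(A, o) = (-140 + o**2)*(180 + o) (w(A, o) = (180 + o)*(-140 + o**2) = (-140 + o**2)*(180 + o))
d = 81939 (d = (261 + 168)*191 = 429*191 = 81939)
d + w(224, R(-25)) = 81939 + (-25200 + (1/(10 - 25))**3 - 140/(10 - 25) + 180*(1/(10 - 25))**2) = 81939 + (-25200 + (1/(-15))**3 - 140/(-15) + 180*(1/(-15))**2) = 81939 + (-25200 + (-1/15)**3 - 140*(-1/15) + 180*(-1/15)**2) = 81939 + (-25200 - 1/3375 + 28/3 + 180*(1/225)) = 81939 + (-25200 - 1/3375 + 28/3 + 4/5) = 81939 - 85015801/3375 = 191528324/3375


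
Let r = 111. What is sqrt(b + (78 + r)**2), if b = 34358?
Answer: sqrt(70079) ≈ 264.72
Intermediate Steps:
sqrt(b + (78 + r)**2) = sqrt(34358 + (78 + 111)**2) = sqrt(34358 + 189**2) = sqrt(34358 + 35721) = sqrt(70079)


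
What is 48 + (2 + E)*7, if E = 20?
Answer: 202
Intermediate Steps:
48 + (2 + E)*7 = 48 + (2 + 20)*7 = 48 + 22*7 = 48 + 154 = 202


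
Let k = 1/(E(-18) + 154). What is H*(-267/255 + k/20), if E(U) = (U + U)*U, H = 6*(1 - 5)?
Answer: 171297/6817 ≈ 25.128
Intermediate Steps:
H = -24 (H = 6*(-4) = -24)
E(U) = 2*U**2 (E(U) = (2*U)*U = 2*U**2)
k = 1/802 (k = 1/(2*(-18)**2 + 154) = 1/(2*324 + 154) = 1/(648 + 154) = 1/802 ≈ 0.0012469)
H*(-267/255 + k/20) = -24*(-267/255 + (1/802)/20) = -24*(-267*1/255 + (1/802)*(1/20)) = -24*(-89/85 + 1/16040) = -24*(-57099/54536) = 171297/6817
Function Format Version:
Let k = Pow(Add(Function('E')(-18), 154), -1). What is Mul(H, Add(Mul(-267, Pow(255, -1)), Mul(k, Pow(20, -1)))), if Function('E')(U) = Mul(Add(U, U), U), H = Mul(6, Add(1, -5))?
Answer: Rational(171297, 6817) ≈ 25.128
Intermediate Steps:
H = -24 (H = Mul(6, -4) = -24)
Function('E')(U) = Mul(2, Pow(U, 2)) (Function('E')(U) = Mul(Mul(2, U), U) = Mul(2, Pow(U, 2)))
k = Rational(1, 802) (k = Pow(Add(Mul(2, Pow(-18, 2)), 154), -1) = Pow(Add(Mul(2, 324), 154), -1) = Pow(Add(648, 154), -1) = Pow(802, -1) = Rational(1, 802) ≈ 0.0012469)
Mul(H, Add(Mul(-267, Pow(255, -1)), Mul(k, Pow(20, -1)))) = Mul(-24, Add(Mul(-267, Pow(255, -1)), Mul(Rational(1, 802), Pow(20, -1)))) = Mul(-24, Add(Mul(-267, Rational(1, 255)), Mul(Rational(1, 802), Rational(1, 20)))) = Mul(-24, Add(Rational(-89, 85), Rational(1, 16040))) = Mul(-24, Rational(-57099, 54536)) = Rational(171297, 6817)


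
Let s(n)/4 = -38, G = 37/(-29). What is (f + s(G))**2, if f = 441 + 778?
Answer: 1138489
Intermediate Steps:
G = -37/29 (G = 37*(-1/29) = -37/29 ≈ -1.2759)
s(n) = -152 (s(n) = 4*(-38) = -152)
f = 1219
(f + s(G))**2 = (1219 - 152)**2 = 1067**2 = 1138489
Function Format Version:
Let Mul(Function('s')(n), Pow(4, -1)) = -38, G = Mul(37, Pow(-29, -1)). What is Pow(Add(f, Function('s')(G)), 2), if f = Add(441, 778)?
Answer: 1138489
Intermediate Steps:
G = Rational(-37, 29) (G = Mul(37, Rational(-1, 29)) = Rational(-37, 29) ≈ -1.2759)
Function('s')(n) = -152 (Function('s')(n) = Mul(4, -38) = -152)
f = 1219
Pow(Add(f, Function('s')(G)), 2) = Pow(Add(1219, -152), 2) = Pow(1067, 2) = 1138489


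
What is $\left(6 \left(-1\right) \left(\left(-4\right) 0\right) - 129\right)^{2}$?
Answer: $16641$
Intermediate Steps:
$\left(6 \left(-1\right) \left(\left(-4\right) 0\right) - 129\right)^{2} = \left(\left(-6\right) 0 - 129\right)^{2} = \left(0 - 129\right)^{2} = \left(-129\right)^{2} = 16641$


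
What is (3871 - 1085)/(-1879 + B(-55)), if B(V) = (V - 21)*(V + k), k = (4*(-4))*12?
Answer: 2786/16893 ≈ 0.16492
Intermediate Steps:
k = -192 (k = -16*12 = -192)
B(V) = (-192 + V)*(-21 + V) (B(V) = (V - 21)*(V - 192) = (-21 + V)*(-192 + V) = (-192 + V)*(-21 + V))
(3871 - 1085)/(-1879 + B(-55)) = (3871 - 1085)/(-1879 + (4032 + (-55)² - 213*(-55))) = 2786/(-1879 + (4032 + 3025 + 11715)) = 2786/(-1879 + 18772) = 2786/16893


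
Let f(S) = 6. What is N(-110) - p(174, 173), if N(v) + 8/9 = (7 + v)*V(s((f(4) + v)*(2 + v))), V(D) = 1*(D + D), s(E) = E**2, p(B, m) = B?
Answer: -233896607270/9 ≈ -2.5988e+10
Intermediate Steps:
V(D) = 2*D (V(D) = 1*(2*D) = 2*D)
N(v) = -8/9 + 2*(2 + v)**2*(6 + v)**2*(7 + v) (N(v) = -8/9 + (7 + v)*(2*((6 + v)*(2 + v))**2) = -8/9 + (7 + v)*(2*((2 + v)*(6 + v))**2) = -8/9 + (7 + v)*(2*((2 + v)**2*(6 + v)**2)) = -8/9 + (7 + v)*(2*(2 + v)**2*(6 + v)**2) = -8/9 + 2*(2 + v)**2*(6 + v)**2*(7 + v))
N(-110) - p(174, 173) = (18136/9 + 2*(-110)**5 + 46*(-110)**4 + 400*(-110)**3 + 1616*(-110)**2 + 2976*(-110)) - 1*174 = (18136/9 + 2*(-16105100000) + 46*146410000 + 400*(-1331000) + 1616*12100 - 327360) - 174 = (18136/9 - 32210200000 + 6734860000 - 532400000 + 19553600 - 327360) - 174 = -233896605704/9 - 174 = -233896607270/9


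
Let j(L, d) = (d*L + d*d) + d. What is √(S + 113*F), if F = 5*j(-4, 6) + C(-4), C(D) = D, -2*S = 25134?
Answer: I*√2849 ≈ 53.376*I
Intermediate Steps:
S = -12567 (S = -½*25134 = -12567)
j(L, d) = d + d² + L*d (j(L, d) = (L*d + d²) + d = (d² + L*d) + d = d + d² + L*d)
F = 86 (F = 5*(6*(1 - 4 + 6)) - 4 = 5*(6*3) - 4 = 5*18 - 4 = 90 - 4 = 86)
√(S + 113*F) = √(-12567 + 113*86) = √(-12567 + 9718) = √(-2849) = I*√2849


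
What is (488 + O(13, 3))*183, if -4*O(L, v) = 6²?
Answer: 87657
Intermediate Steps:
O(L, v) = -9 (O(L, v) = -¼*6² = -¼*36 = -9)
(488 + O(13, 3))*183 = (488 - 9)*183 = 479*183 = 87657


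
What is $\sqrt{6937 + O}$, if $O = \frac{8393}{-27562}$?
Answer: $\frac{\sqrt{5269556757962}}{27562} \approx 83.287$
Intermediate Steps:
$O = - \frac{8393}{27562}$ ($O = 8393 \left(- \frac{1}{27562}\right) = - \frac{8393}{27562} \approx -0.30451$)
$\sqrt{6937 + O} = \sqrt{6937 - \frac{8393}{27562}} = \sqrt{\frac{191189201}{27562}} = \frac{\sqrt{5269556757962}}{27562}$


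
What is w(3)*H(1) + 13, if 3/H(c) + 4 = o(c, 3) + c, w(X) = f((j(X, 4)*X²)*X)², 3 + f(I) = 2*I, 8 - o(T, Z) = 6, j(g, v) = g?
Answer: -75830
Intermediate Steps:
o(T, Z) = 2 (o(T, Z) = 8 - 1*6 = 8 - 6 = 2)
f(I) = -3 + 2*I
w(X) = (-3 + 2*X⁴)² (w(X) = (-3 + 2*((X*X²)*X))² = (-3 + 2*(X³*X))² = (-3 + 2*X⁴)²)
H(c) = 3/(-2 + c) (H(c) = 3/(-4 + (2 + c)) = 3/(-2 + c))
w(3)*H(1) + 13 = (-3 + 2*3⁴)²*(3/(-2 + 1)) + 13 = (-3 + 2*81)²*(3/(-1)) + 13 = (-3 + 162)²*(3*(-1)) + 13 = 159²*(-3) + 13 = 25281*(-3) + 13 = -75843 + 13 = -75830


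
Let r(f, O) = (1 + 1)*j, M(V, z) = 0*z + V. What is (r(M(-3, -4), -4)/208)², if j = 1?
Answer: 1/10816 ≈ 9.2456e-5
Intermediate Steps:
M(V, z) = V (M(V, z) = 0 + V = V)
r(f, O) = 2 (r(f, O) = (1 + 1)*1 = 2*1 = 2)
(r(M(-3, -4), -4)/208)² = (2/208)² = (2*(1/208))² = (1/104)² = 1/10816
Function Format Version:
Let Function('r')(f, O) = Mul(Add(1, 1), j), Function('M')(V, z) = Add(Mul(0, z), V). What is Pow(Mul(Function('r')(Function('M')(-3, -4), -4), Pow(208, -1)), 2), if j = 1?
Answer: Rational(1, 10816) ≈ 9.2456e-5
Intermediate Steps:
Function('M')(V, z) = V (Function('M')(V, z) = Add(0, V) = V)
Function('r')(f, O) = 2 (Function('r')(f, O) = Mul(Add(1, 1), 1) = Mul(2, 1) = 2)
Pow(Mul(Function('r')(Function('M')(-3, -4), -4), Pow(208, -1)), 2) = Pow(Mul(2, Pow(208, -1)), 2) = Pow(Mul(2, Rational(1, 208)), 2) = Pow(Rational(1, 104), 2) = Rational(1, 10816)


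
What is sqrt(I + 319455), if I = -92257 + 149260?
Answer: sqrt(376458) ≈ 613.56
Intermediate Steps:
I = 57003
sqrt(I + 319455) = sqrt(57003 + 319455) = sqrt(376458)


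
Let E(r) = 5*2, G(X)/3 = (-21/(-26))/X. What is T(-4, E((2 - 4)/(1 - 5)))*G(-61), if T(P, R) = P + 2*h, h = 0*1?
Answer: 126/793 ≈ 0.15889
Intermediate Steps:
h = 0
G(X) = 63/(26*X) (G(X) = 3*((-21/(-26))/X) = 3*((-21*(-1/26))/X) = 3*(21/(26*X)) = 63/(26*X))
E(r) = 10
T(P, R) = P (T(P, R) = P + 2*0 = P + 0 = P)
T(-4, E((2 - 4)/(1 - 5)))*G(-61) = -126/(13*(-61)) = -126*(-1)/(13*61) = -4*(-63/1586) = 126/793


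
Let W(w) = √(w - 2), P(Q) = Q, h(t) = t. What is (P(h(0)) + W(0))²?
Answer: -2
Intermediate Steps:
W(w) = √(-2 + w)
(P(h(0)) + W(0))² = (0 + √(-2 + 0))² = (0 + √(-2))² = (0 + I*√2)² = (I*√2)² = -2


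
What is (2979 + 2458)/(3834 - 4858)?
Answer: -5437/1024 ≈ -5.3096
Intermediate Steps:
(2979 + 2458)/(3834 - 4858) = 5437/(-1024) = 5437*(-1/1024) = -5437/1024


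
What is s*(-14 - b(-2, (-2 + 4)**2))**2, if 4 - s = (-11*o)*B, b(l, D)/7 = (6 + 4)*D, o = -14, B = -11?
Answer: 146768328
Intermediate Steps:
b(l, D) = 70*D (b(l, D) = 7*((6 + 4)*D) = 7*(10*D) = 70*D)
s = 1698 (s = 4 - (-11*(-14))*(-11) = 4 - 154*(-11) = 4 - 1*(-1694) = 4 + 1694 = 1698)
s*(-14 - b(-2, (-2 + 4)**2))**2 = 1698*(-14 - 70*(-2 + 4)**2)**2 = 1698*(-14 - 70*2**2)**2 = 1698*(-14 - 70*4)**2 = 1698*(-14 - 1*280)**2 = 1698*(-14 - 280)**2 = 1698*(-294)**2 = 1698*86436 = 146768328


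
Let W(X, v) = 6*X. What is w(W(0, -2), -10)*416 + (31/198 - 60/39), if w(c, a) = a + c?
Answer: -10711397/2574 ≈ -4161.4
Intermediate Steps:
w(W(0, -2), -10)*416 + (31/198 - 60/39) = (-10 + 6*0)*416 + (31/198 - 60/39) = (-10 + 0)*416 + (31*(1/198) - 60*1/39) = -10*416 + (31/198 - 20/13) = -4160 - 3557/2574 = -10711397/2574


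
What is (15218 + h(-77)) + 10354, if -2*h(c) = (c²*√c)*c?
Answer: 25572 + 456533*I*√77/2 ≈ 25572.0 + 2.003e+6*I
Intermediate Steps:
h(c) = -c^(7/2)/2 (h(c) = -c²*√c*c/2 = -c^(5/2)*c/2 = -c^(7/2)/2)
(15218 + h(-77)) + 10354 = (15218 - (-456533)*I*√77/2) + 10354 = (15218 + 456533*I*√77/2) + 10354 = 25572 + 456533*I*√77/2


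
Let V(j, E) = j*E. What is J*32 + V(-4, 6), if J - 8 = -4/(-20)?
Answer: 1192/5 ≈ 238.40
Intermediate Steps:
V(j, E) = E*j
J = 41/5 (J = 8 - 4/(-20) = 8 - 4*(-1/20) = 8 + ⅕ = 41/5 ≈ 8.2000)
J*32 + V(-4, 6) = (41/5)*32 + 6*(-4) = 1312/5 - 24 = 1192/5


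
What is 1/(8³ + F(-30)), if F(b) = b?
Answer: 1/482 ≈ 0.0020747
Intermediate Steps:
1/(8³ + F(-30)) = 1/(8³ - 30) = 1/(512 - 30) = 1/482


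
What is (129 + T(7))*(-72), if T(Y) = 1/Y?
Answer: -65088/7 ≈ -9298.3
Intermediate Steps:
(129 + T(7))*(-72) = (129 + 1/7)*(-72) = (129 + ⅐)*(-72) = (904/7)*(-72) = -65088/7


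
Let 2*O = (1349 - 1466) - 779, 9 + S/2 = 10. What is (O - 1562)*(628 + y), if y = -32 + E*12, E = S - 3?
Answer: -1173840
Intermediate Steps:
S = 2 (S = -18 + 2*10 = -18 + 20 = 2)
O = -448 (O = ((1349 - 1466) - 779)/2 = (-117 - 779)/2 = (1/2)*(-896) = -448)
E = -1 (E = 2 - 3 = -1)
y = -44 (y = -32 - 1*12 = -32 - 12 = -44)
(O - 1562)*(628 + y) = (-448 - 1562)*(628 - 44) = -2010*584 = -1173840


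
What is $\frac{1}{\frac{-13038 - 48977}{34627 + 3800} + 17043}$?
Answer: $\frac{38427}{654849346} \approx 5.8681 \cdot 10^{-5}$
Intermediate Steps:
$\frac{1}{\frac{-13038 - 48977}{34627 + 3800} + 17043} = \frac{1}{- \frac{62015}{38427} + 17043} = \frac{1}{\frac{654849346}{38427}} = \frac{38427}{654849346}$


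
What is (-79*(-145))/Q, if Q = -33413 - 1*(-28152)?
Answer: -11455/5261 ≈ -2.1773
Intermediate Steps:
Q = -5261 (Q = -33413 + 28152 = -5261)
(-79*(-145))/Q = -79*(-145)/(-5261) = 11455*(-1/5261) = -11455/5261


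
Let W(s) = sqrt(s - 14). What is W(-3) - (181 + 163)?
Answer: -344 + I*sqrt(17) ≈ -344.0 + 4.1231*I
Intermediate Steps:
W(s) = sqrt(-14 + s)
W(-3) - (181 + 163) = sqrt(-14 - 3) - (181 + 163) = sqrt(-17) - 1*344 = I*sqrt(17) - 344 = -344 + I*sqrt(17)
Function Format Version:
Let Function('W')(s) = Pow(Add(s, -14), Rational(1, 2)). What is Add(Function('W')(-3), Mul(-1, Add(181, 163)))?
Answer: Add(-344, Mul(I, Pow(17, Rational(1, 2)))) ≈ Add(-344.00, Mul(4.1231, I))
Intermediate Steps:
Function('W')(s) = Pow(Add(-14, s), Rational(1, 2))
Add(Function('W')(-3), Mul(-1, Add(181, 163))) = Add(Pow(Add(-14, -3), Rational(1, 2)), Mul(-1, Add(181, 163))) = Add(Pow(-17, Rational(1, 2)), Mul(-1, 344)) = Add(Mul(I, Pow(17, Rational(1, 2))), -344) = Add(-344, Mul(I, Pow(17, Rational(1, 2))))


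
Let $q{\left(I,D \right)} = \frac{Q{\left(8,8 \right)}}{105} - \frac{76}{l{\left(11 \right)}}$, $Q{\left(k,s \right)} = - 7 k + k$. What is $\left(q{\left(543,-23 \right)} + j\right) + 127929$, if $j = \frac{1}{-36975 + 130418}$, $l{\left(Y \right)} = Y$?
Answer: $\frac{657435967376}{5139365} \approx 1.2792 \cdot 10^{5}$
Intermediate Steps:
$j = \frac{1}{93443} \approx 1.0702 \cdot 10^{-5}$
$Q{\left(k,s \right)} = - 6 k$
$q{\left(I,D \right)} = - \frac{2836}{385}$ ($q{\left(I,D \right)} = \frac{\left(-6\right) 8}{105} - \frac{76}{11} = \left(-48\right) \frac{1}{105} - \frac{76}{11} = - \frac{16}{35} - \frac{76}{11} = - \frac{2836}{385}$)
$\left(q{\left(543,-23 \right)} + j\right) + 127929 = \left(- \frac{2836}{385} + \frac{1}{93443}\right) + 127929 = - \frac{37857709}{5139365} + 127929 = \frac{657435967376}{5139365}$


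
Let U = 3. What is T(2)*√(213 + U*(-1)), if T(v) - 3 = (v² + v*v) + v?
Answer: 13*√210 ≈ 188.39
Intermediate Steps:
T(v) = 3 + v + 2*v² (T(v) = 3 + ((v² + v*v) + v) = 3 + ((v² + v²) + v) = 3 + (2*v² + v) = 3 + (v + 2*v²) = 3 + v + 2*v²)
T(2)*√(213 + U*(-1)) = (3 + 2 + 2*2²)*√(213 + 3*(-1)) = (3 + 2 + 2*4)*√(213 - 3) = (3 + 2 + 8)*√210 = 13*√210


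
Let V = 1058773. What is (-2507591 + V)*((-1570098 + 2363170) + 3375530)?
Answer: -6039545612436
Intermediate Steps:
(-2507591 + V)*((-1570098 + 2363170) + 3375530) = (-2507591 + 1058773)*((-1570098 + 2363170) + 3375530) = -1448818*(793072 + 3375530) = -1448818*4168602 = -6039545612436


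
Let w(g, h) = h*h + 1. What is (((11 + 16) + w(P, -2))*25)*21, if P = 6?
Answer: 16800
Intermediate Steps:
w(g, h) = 1 + h**2 (w(g, h) = h**2 + 1 = 1 + h**2)
(((11 + 16) + w(P, -2))*25)*21 = (((11 + 16) + (1 + (-2)**2))*25)*21 = ((27 + (1 + 4))*25)*21 = ((27 + 5)*25)*21 = (32*25)*21 = 800*21 = 16800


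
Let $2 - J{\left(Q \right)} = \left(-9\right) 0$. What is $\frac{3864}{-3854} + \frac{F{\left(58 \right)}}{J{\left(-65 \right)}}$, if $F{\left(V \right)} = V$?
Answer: $\frac{53951}{1927} \approx 27.997$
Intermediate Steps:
$J{\left(Q \right)} = 2$ ($J{\left(Q \right)} = 2 - \left(-9\right) 0 = 2 - 0 = 2 + 0 = 2$)
$\frac{3864}{-3854} + \frac{F{\left(58 \right)}}{J{\left(-65 \right)}} = \frac{3864}{-3854} + \frac{58}{2} = 3864 \left(- \frac{1}{3854}\right) + 58 \cdot \frac{1}{2} = - \frac{1932}{1927} + 29 = \frac{53951}{1927}$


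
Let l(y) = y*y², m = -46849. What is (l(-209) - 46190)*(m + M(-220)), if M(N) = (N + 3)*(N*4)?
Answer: -1322293218609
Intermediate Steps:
M(N) = 4*N*(3 + N) (M(N) = (3 + N)*(4*N) = 4*N*(3 + N))
l(y) = y³
(l(-209) - 46190)*(m + M(-220)) = ((-209)³ - 46190)*(-46849 + 4*(-220)*(3 - 220)) = (-9129329 - 46190)*(-46849 + 4*(-220)*(-217)) = -9175519*(-46849 + 190960) = -9175519*144111 = -1322293218609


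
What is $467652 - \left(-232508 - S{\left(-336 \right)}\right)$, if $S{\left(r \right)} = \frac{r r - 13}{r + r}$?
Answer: $\frac{470394637}{672} \approx 6.9999 \cdot 10^{5}$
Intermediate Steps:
$S{\left(r \right)} = \frac{-13 + r^{2}}{2 r}$ ($S{\left(r \right)} = \frac{r^{2} - 13}{2 r} = \left(-13 + r^{2}\right) \frac{1}{2 r} = \frac{-13 + r^{2}}{2 r}$)
$467652 - \left(-232508 - S{\left(-336 \right)}\right) = 467652 - \left(-232508 - \frac{-13 + \left(-336\right)^{2}}{2 \left(-336\right)}\right) = 467652 - \left(-232508 - \frac{1}{2} \left(- \frac{1}{336}\right) \left(-13 + 112896\right)\right) = 467652 - \left(-232508 - \frac{1}{2} \left(- \frac{1}{336}\right) 112883\right) = 467652 - \left(-232508 - - \frac{112883}{672}\right) = 467652 - \left(-232508 + \frac{112883}{672}\right) = 467652 - - \frac{156132493}{672} = 467652 + \frac{156132493}{672} = \frac{470394637}{672}$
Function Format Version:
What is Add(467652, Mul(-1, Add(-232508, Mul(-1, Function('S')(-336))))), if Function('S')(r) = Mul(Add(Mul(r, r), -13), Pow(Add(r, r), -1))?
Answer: Rational(470394637, 672) ≈ 6.9999e+5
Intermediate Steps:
Function('S')(r) = Mul(Rational(1, 2), Pow(r, -1), Add(-13, Pow(r, 2))) (Function('S')(r) = Mul(Add(Pow(r, 2), -13), Pow(Mul(2, r), -1)) = Mul(Add(-13, Pow(r, 2)), Mul(Rational(1, 2), Pow(r, -1))) = Mul(Rational(1, 2), Pow(r, -1), Add(-13, Pow(r, 2))))
Add(467652, Mul(-1, Add(-232508, Mul(-1, Function('S')(-336))))) = Add(467652, Mul(-1, Add(-232508, Mul(-1, Mul(Rational(1, 2), Pow(-336, -1), Add(-13, Pow(-336, 2))))))) = Add(467652, Mul(-1, Add(-232508, Mul(-1, Mul(Rational(1, 2), Rational(-1, 336), Add(-13, 112896)))))) = Add(467652, Mul(-1, Add(-232508, Mul(-1, Mul(Rational(1, 2), Rational(-1, 336), 112883))))) = Add(467652, Mul(-1, Add(-232508, Mul(-1, Rational(-112883, 672))))) = Add(467652, Mul(-1, Add(-232508, Rational(112883, 672)))) = Add(467652, Mul(-1, Rational(-156132493, 672))) = Add(467652, Rational(156132493, 672)) = Rational(470394637, 672)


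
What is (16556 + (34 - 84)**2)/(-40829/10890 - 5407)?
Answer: -207519840/58923059 ≈ -3.5219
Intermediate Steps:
(16556 + (34 - 84)**2)/(-40829/10890 - 5407) = (16556 + (-50)**2)/(-40829*1/10890 - 5407) = (16556 + 2500)/(-40829/10890 - 5407) = 19056/(-58923059/10890) = 19056*(-10890/58923059) = -207519840/58923059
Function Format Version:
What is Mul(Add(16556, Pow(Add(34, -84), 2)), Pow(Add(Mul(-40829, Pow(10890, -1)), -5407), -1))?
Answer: Rational(-207519840, 58923059) ≈ -3.5219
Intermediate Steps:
Mul(Add(16556, Pow(Add(34, -84), 2)), Pow(Add(Mul(-40829, Pow(10890, -1)), -5407), -1)) = Mul(Add(16556, Pow(-50, 2)), Pow(Add(Mul(-40829, Rational(1, 10890)), -5407), -1)) = Mul(Add(16556, 2500), Pow(Add(Rational(-40829, 10890), -5407), -1)) = Mul(19056, Pow(Rational(-58923059, 10890), -1)) = Mul(19056, Rational(-10890, 58923059)) = Rational(-207519840, 58923059)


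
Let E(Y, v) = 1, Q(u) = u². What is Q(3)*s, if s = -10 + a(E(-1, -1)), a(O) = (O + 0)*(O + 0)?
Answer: -81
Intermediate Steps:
a(O) = O² (a(O) = O*O = O²)
s = -9 (s = -10 + 1² = -10 + 1 = -9)
Q(3)*s = 3²*(-9) = 9*(-9) = -81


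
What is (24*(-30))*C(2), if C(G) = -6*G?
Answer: 8640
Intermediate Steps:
(24*(-30))*C(2) = (24*(-30))*(-6*2) = -720*(-12) = 8640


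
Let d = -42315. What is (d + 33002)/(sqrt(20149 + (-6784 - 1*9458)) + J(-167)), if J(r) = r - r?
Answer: -9313*sqrt(3907)/3907 ≈ -148.99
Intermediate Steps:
J(r) = 0
(d + 33002)/(sqrt(20149 + (-6784 - 1*9458)) + J(-167)) = (-42315 + 33002)/(sqrt(20149 + (-6784 - 1*9458)) + 0) = -9313/(sqrt(20149 + (-6784 - 9458)) + 0) = -9313/(sqrt(20149 - 16242) + 0) = -9313/(sqrt(3907) + 0) = -9313*sqrt(3907)/3907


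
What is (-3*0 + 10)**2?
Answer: 100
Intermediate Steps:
(-3*0 + 10)**2 = (0 + 10)**2 = 10**2 = 100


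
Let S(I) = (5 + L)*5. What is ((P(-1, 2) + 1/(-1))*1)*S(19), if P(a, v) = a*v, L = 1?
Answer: -90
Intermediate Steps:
S(I) = 30 (S(I) = (5 + 1)*5 = 6*5 = 30)
((P(-1, 2) + 1/(-1))*1)*S(19) = ((-1*2 + 1/(-1))*1)*30 = ((-2 + 1*(-1))*1)*30 = ((-2 - 1)*1)*30 = -3*1*30 = -3*30 = -90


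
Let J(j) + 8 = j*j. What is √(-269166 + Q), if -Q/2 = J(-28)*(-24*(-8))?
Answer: 5*I*√22686 ≈ 753.09*I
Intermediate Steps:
J(j) = -8 + j² (J(j) = -8 + j*j = -8 + j²)
Q = -297984 (Q = -2*(-8 + (-28)²)*(-24*(-8)) = -2*(-8 + 784)*192 = -1552*192 = -2*148992 = -297984)
√(-269166 + Q) = √(-269166 - 297984) = √(-567150) = 5*I*√22686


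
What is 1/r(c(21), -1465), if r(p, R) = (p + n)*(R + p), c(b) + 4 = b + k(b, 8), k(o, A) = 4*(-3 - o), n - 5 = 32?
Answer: 1/64848 ≈ 1.5421e-5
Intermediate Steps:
n = 37 (n = 5 + 32 = 37)
k(o, A) = -12 - 4*o
c(b) = -16 - 3*b (c(b) = -4 + (b + (-12 - 4*b)) = -4 + (-12 - 3*b) = -16 - 3*b)
r(p, R) = (37 + p)*(R + p) (r(p, R) = (p + 37)*(R + p) = (37 + p)*(R + p))
1/r(c(21), -1465) = 1/((-16 - 3*21)² + 37*(-1465) + 37*(-16 - 3*21) - 1465*(-16 - 3*21)) = 1/((-16 - 63)² - 54205 + 37*(-16 - 63) - 1465*(-16 - 63)) = 1/((-79)² - 54205 + 37*(-79) - 1465*(-79)) = 1/(6241 - 54205 - 2923 + 115735) = 1/64848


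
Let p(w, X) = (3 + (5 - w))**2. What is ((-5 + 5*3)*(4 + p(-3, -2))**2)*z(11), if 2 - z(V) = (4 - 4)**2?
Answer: 312500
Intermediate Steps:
p(w, X) = (8 - w)**2
z(V) = 2 (z(V) = 2 - (4 - 4)**2 = 2 - 1*0**2 = 2 - 1*0 = 2 + 0 = 2)
((-5 + 5*3)*(4 + p(-3, -2))**2)*z(11) = ((-5 + 5*3)*(4 + (-8 - 3)**2)**2)*2 = ((-5 + 15)*(4 + (-11)**2)**2)*2 = (10*(4 + 121)**2)*2 = (10*125**2)*2 = (10*15625)*2 = 156250*2 = 312500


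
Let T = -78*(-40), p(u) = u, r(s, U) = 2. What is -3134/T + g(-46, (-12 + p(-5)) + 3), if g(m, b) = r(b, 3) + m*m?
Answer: 3302513/1560 ≈ 2117.0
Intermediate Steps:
T = 3120
g(m, b) = 2 + m² (g(m, b) = 2 + m*m = 2 + m²)
-3134/T + g(-46, (-12 + p(-5)) + 3) = -3134/3120 + (2 + (-46)²) = -3134*1/3120 + (2 + 2116) = -1567/1560 + 2118 = 3302513/1560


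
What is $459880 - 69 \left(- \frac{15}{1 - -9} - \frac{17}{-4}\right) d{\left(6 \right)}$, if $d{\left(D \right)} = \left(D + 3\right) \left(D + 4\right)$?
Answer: $\frac{885605}{2} \approx 4.428 \cdot 10^{5}$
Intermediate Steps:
$d{\left(D \right)} = \left(3 + D\right) \left(4 + D\right)$
$459880 - 69 \left(- \frac{15}{1 - -9} - \frac{17}{-4}\right) d{\left(6 \right)} = 459880 - 69 \left(- \frac{15}{1 - -9} - \frac{17}{-4}\right) \left(12 + 6^{2} + 7 \cdot 6\right) = 459880 - 69 \left(- \frac{15}{1 + 9} - - \frac{17}{4}\right) \left(12 + 36 + 42\right) = 459880 - 69 \left(- \frac{15}{10} + \frac{17}{4}\right) 90 = 459880 - 69 \left(\left(-15\right) \frac{1}{10} + \frac{17}{4}\right) 90 = 459880 - 69 \left(- \frac{3}{2} + \frac{17}{4}\right) 90 = 459880 - 69 \cdot \frac{11}{4} \cdot 90 = 459880 - \frac{759}{4} \cdot 90 = 459880 - \frac{34155}{2} = \frac{885605}{2}$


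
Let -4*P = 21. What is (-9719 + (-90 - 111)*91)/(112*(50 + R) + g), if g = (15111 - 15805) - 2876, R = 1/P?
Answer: -42015/3013 ≈ -13.945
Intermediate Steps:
P = -21/4 (P = -¼*21 = -21/4 ≈ -5.2500)
R = -4/21 (R = 1/(-21/4) = -4/21 ≈ -0.19048)
g = -3570 (g = -694 - 2876 = -3570)
(-9719 + (-90 - 111)*91)/(112*(50 + R) + g) = (-9719 + (-90 - 111)*91)/(112*(50 - 4/21) - 3570) = (-9719 - 201*91)/(112*(1046/21) - 3570) = (-9719 - 18291)/(16736/3 - 3570) = -28010/6026/3 = -28010*3/6026 = -42015/3013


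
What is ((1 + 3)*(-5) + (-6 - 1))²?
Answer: 729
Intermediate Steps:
((1 + 3)*(-5) + (-6 - 1))² = (4*(-5) - 7)² = (-20 - 7)² = (-27)² = 729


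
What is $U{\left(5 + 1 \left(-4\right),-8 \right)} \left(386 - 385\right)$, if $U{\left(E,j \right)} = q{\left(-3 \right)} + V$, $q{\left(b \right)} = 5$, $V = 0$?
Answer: $5$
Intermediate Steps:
$U{\left(E,j \right)} = 5$ ($U{\left(E,j \right)} = 5 + 0 = 5$)
$U{\left(5 + 1 \left(-4\right),-8 \right)} \left(386 - 385\right) = 5 \left(386 - 385\right) = 5 \cdot 1 = 5$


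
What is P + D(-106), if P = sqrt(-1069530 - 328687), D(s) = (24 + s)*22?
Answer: -1804 + I*sqrt(1398217) ≈ -1804.0 + 1182.5*I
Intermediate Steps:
D(s) = 528 + 22*s
P = I*sqrt(1398217) (P = sqrt(-1398217) = I*sqrt(1398217) ≈ 1182.5*I)
P + D(-106) = I*sqrt(1398217) + (528 + 22*(-106)) = I*sqrt(1398217) + (528 - 2332) = I*sqrt(1398217) - 1804 = -1804 + I*sqrt(1398217)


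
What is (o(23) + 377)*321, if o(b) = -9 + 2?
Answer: 118770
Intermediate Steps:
o(b) = -7
(o(23) + 377)*321 = (-7 + 377)*321 = 370*321 = 118770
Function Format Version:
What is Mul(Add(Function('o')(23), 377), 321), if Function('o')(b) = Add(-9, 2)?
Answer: 118770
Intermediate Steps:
Function('o')(b) = -7
Mul(Add(Function('o')(23), 377), 321) = Mul(Add(-7, 377), 321) = Mul(370, 321) = 118770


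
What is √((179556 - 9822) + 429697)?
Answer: √599431 ≈ 774.23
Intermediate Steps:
√((179556 - 9822) + 429697) = √(169734 + 429697) = √599431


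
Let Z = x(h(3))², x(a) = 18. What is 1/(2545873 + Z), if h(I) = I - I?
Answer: 1/2546197 ≈ 3.9274e-7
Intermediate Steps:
h(I) = 0
Z = 324 (Z = 18² = 324)
1/(2545873 + Z) = 1/(2545873 + 324) = 1/2546197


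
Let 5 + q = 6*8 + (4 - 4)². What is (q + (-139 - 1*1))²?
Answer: 9409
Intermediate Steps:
q = 43 (q = -5 + (6*8 + (4 - 4)²) = -5 + (48 + 0²) = -5 + (48 + 0) = -5 + 48 = 43)
(q + (-139 - 1*1))² = (43 + (-139 - 1*1))² = (43 + (-139 - 1))² = (43 - 140)² = (-97)² = 9409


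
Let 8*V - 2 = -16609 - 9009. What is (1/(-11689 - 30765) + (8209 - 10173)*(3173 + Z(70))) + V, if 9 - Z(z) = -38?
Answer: -268618430029/42454 ≈ -6.3273e+6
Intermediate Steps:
Z(z) = 47 (Z(z) = 9 - 1*(-38) = 9 + 38 = 47)
V = -3202 (V = ¼ + (-16609 - 9009)/8 = ¼ + (⅛)*(-25618) = ¼ - 12809/4 = -3202)
(1/(-11689 - 30765) + (8209 - 10173)*(3173 + Z(70))) + V = (1/(-11689 - 30765) + (8209 - 10173)*(3173 + 47)) - 3202 = (1/(-42454) - 1964*3220) - 3202 = (-1/42454 - 6324080) - 3202 = -268482492321/42454 - 3202 = -268618430029/42454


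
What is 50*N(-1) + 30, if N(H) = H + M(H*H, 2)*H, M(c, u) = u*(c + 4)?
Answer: -520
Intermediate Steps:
M(c, u) = u*(4 + c)
N(H) = H + H*(8 + 2*H²) (N(H) = H + (2*(4 + H*H))*H = H + (2*(4 + H²))*H = H + (8 + 2*H²)*H = H + H*(8 + 2*H²))
50*N(-1) + 30 = 50*(-(9 + 2*(-1)²)) + 30 = 50*(-(9 + 2*1)) + 30 = 50*(-(9 + 2)) + 30 = 50*(-1*11) + 30 = 50*(-11) + 30 = -550 + 30 = -520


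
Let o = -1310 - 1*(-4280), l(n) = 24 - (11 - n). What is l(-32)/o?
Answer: -19/2970 ≈ -0.0063973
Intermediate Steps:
l(n) = 13 + n (l(n) = 24 + (-11 + n) = 13 + n)
o = 2970 (o = -1310 + 4280 = 2970)
l(-32)/o = (13 - 32)/2970 = -19*1/2970 = -19/2970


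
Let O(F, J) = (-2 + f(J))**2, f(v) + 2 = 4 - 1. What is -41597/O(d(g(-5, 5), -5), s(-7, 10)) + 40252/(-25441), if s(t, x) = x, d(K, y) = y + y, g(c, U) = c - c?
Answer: -1058309529/25441 ≈ -41599.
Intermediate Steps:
g(c, U) = 0
d(K, y) = 2*y
f(v) = 1 (f(v) = -2 + (4 - 1) = -2 + 3 = 1)
O(F, J) = 1 (O(F, J) = (-2 + 1)**2 = (-1)**2 = 1)
-41597/O(d(g(-5, 5), -5), s(-7, 10)) + 40252/(-25441) = -41597/1 + 40252/(-25441) = -41597*1 + 40252*(-1/25441) = -41597 - 40252/25441 = -1058309529/25441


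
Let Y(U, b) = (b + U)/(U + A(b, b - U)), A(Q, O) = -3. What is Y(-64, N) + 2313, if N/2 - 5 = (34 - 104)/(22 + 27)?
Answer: 1085195/469 ≈ 2313.8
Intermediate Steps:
N = 50/7 (N = 10 + 2*((34 - 104)/(22 + 27)) = 10 + 2*(-70/49) = 10 + 2*(-70*1/49) = 10 + 2*(-10/7) = 10 - 20/7 = 50/7 ≈ 7.1429)
Y(U, b) = (U + b)/(-3 + U) (Y(U, b) = (b + U)/(U - 3) = (U + b)/(-3 + U))
Y(-64, N) + 2313 = (-64 + 50/7)/(-3 - 64) + 2313 = -398/7/(-67) + 2313 = -1/67*(-398/7) + 2313 = 398/469 + 2313 = 1085195/469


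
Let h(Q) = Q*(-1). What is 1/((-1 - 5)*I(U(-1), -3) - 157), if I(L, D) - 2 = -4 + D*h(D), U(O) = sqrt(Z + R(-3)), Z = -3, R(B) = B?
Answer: -1/91 ≈ -0.010989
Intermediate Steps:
h(Q) = -Q
U(O) = I*sqrt(6) (U(O) = sqrt(-3 - 3) = sqrt(-6) = I*sqrt(6))
I(L, D) = -2 - D**2 (I(L, D) = 2 + (-4 + D*(-D)) = 2 + (-4 - D**2) = -2 - D**2)
1/((-1 - 5)*I(U(-1), -3) - 157) = 1/((-1 - 5)*(-2 - 1*(-3)**2) - 157) = 1/(-6*(-2 - 1*9) - 157) = 1/(-6*(-2 - 9) - 157) = 1/(-6*(-11) - 157) = 1/(66 - 157) = 1/(-91) = -1/91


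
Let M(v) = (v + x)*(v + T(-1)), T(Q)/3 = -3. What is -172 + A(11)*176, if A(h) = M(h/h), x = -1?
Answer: -172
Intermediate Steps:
T(Q) = -9 (T(Q) = 3*(-3) = -9)
M(v) = (-1 + v)*(-9 + v) (M(v) = (v - 1)*(v - 9) = (-1 + v)*(-9 + v))
A(h) = 0 (A(h) = 9 + (h/h)² - 10*h/h = 9 + 1² - 10*1 = 9 + 1 - 10 = 0)
-172 + A(11)*176 = -172 + 0*176 = -172 + 0 = -172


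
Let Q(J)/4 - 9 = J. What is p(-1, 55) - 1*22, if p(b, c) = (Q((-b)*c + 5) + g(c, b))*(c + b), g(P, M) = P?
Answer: 17852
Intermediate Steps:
Q(J) = 36 + 4*J
p(b, c) = (b + c)*(56 + c - 4*b*c) (p(b, c) = ((36 + 4*((-b)*c + 5)) + c)*(c + b) = ((36 + 4*(-b*c + 5)) + c)*(b + c) = ((36 + 4*(5 - b*c)) + c)*(b + c) = ((36 + (20 - 4*b*c)) + c)*(b + c) = ((56 - 4*b*c) + c)*(b + c) = (56 + c - 4*b*c)*(b + c) = (b + c)*(56 + c - 4*b*c))
p(-1, 55) - 1*22 = (55**2 - 1*55 - 4*(-1)*(-14 - 1*55) - 4*55*(-14 - 1*55)) - 1*22 = (3025 - 55 - 4*(-1)*(-14 - 55) - 4*55*(-14 - 55)) - 22 = (3025 - 55 - 4*(-1)*(-69) - 4*55*(-69)) - 22 = (3025 - 55 - 276 + 15180) - 22 = 17874 - 22 = 17852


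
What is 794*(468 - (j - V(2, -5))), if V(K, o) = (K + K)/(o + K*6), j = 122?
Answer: 1926244/7 ≈ 2.7518e+5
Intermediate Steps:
V(K, o) = 2*K/(o + 6*K) (V(K, o) = (2*K)/(o + 6*K) = 2*K/(o + 6*K))
794*(468 - (j - V(2, -5))) = 794*(468 - (122 - 2*2/(-5 + 6*2))) = 794*(468 - (122 - 2*2/(-5 + 12))) = 794*(468 - (122 - 2*2/7)) = 794*(468 - (122 - 1*4/7)) = 794*(468 - (122 - 4/7)) = 794*(468 - 1*850/7) = 794*(468 - 850/7) = 794*(2426/7) = 1926244/7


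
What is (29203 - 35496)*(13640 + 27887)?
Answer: -261329411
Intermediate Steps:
(29203 - 35496)*(13640 + 27887) = -6293*41527 = -261329411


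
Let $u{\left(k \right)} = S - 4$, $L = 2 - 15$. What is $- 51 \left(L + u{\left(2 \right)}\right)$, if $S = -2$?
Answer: $969$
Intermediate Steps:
$L = -13$ ($L = 2 - 15 = -13$)
$u{\left(k \right)} = -6$ ($u{\left(k \right)} = -2 - 4 = -6$)
$- 51 \left(L + u{\left(2 \right)}\right) = - 51 \left(-13 - 6\right) = \left(-51\right) \left(-19\right) = 969$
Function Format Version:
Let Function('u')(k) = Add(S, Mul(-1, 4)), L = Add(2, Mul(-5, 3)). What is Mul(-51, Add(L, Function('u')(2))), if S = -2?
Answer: 969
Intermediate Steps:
L = -13 (L = Add(2, -15) = -13)
Function('u')(k) = -6 (Function('u')(k) = Add(-2, Mul(-1, 4)) = Add(-2, -4) = -6)
Mul(-51, Add(L, Function('u')(2))) = Mul(-51, Add(-13, -6)) = Mul(-51, -19) = 969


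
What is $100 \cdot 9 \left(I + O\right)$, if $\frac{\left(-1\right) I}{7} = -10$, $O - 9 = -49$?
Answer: $27000$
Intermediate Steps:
$O = -40$ ($O = 9 - 49 = -40$)
$I = 70$ ($I = \left(-7\right) \left(-10\right) = 70$)
$100 \cdot 9 \left(I + O\right) = 100 \cdot 9 \left(70 - 40\right) = 900 \cdot 30 = 27000$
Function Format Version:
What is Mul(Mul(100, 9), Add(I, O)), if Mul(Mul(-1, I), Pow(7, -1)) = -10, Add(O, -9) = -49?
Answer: 27000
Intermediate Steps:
O = -40 (O = Add(9, -49) = -40)
I = 70 (I = Mul(-7, -10) = 70)
Mul(Mul(100, 9), Add(I, O)) = Mul(Mul(100, 9), Add(70, -40)) = Mul(900, 30) = 27000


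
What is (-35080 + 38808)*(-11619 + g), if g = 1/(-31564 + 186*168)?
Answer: -3421935860/79 ≈ -4.3316e+7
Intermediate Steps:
g = -1/316 (g = 1/(-31564 + 31248) = 1/(-316) = -1/316 ≈ -0.0031646)
(-35080 + 38808)*(-11619 + g) = (-35080 + 38808)*(-11619 - 1/316) = 3728*(-3671605/316) = -3421935860/79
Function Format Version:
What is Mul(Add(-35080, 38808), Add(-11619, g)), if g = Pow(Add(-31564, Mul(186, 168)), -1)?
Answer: Rational(-3421935860, 79) ≈ -4.3316e+7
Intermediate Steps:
g = Rational(-1, 316) (g = Pow(Add(-31564, 31248), -1) = Pow(-316, -1) = Rational(-1, 316) ≈ -0.0031646)
Mul(Add(-35080, 38808), Add(-11619, g)) = Mul(Add(-35080, 38808), Add(-11619, Rational(-1, 316))) = Mul(3728, Rational(-3671605, 316)) = Rational(-3421935860, 79)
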